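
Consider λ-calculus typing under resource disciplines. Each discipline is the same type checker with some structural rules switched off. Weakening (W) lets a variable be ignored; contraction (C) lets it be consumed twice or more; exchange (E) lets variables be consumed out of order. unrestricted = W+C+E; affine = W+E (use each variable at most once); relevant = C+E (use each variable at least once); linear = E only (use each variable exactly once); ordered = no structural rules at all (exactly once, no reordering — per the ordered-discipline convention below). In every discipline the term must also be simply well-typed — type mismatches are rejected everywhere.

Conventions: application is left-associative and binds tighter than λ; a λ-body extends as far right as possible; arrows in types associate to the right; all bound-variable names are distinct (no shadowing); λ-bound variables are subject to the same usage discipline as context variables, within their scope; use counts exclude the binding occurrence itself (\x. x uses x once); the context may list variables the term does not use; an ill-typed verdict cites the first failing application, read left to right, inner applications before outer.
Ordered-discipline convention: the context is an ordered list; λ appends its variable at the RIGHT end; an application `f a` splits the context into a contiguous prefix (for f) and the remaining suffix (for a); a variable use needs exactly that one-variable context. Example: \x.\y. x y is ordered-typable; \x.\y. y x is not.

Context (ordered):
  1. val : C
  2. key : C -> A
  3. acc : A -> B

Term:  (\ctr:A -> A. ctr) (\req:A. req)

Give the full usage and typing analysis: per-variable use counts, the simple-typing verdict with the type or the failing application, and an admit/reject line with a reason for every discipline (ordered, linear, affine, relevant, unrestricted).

variable uses: val: 0×; key: 0×; acc: 0×; ctr (bound): 1×; req (bound): 1×
order of uses: ctr, req
typing: well-typed — term : A -> A
ordered: ✗ — unused: val, key, acc — weakening required
linear: ✗ — unused: val, key, acc — weakening required
affine: ✓ — at most one use each (val, key, acc, ctr, req)
relevant: ✗ — unused: val, key, acc — weakening required
unrestricted: ✓ — well-typed at A -> A; no restrictions here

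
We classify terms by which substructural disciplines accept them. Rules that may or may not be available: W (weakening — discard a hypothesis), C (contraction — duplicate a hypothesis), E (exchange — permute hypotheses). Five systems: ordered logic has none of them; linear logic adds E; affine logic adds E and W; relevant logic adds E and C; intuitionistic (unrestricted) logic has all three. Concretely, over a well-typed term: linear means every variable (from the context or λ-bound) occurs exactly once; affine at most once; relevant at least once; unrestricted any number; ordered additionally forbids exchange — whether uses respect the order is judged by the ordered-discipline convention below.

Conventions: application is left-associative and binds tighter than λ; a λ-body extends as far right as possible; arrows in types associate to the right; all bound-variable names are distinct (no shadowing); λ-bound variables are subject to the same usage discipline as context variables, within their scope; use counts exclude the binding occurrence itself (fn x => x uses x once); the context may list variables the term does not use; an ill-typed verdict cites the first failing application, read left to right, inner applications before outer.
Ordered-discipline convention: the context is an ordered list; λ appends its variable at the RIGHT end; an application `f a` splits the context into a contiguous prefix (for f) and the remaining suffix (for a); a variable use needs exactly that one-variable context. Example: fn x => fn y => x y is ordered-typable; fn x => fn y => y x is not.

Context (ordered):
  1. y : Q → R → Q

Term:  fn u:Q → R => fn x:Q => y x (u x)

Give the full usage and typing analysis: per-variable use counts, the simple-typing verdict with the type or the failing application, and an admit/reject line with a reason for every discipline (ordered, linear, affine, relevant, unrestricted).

usage: y ×1; u [bound] ×1; x [bound] ×2
left-to-right use order: y, x, u, x
typing: well-typed — term : (Q → R) → Q → Q
ordered ✗ (repeated use of x ×2)
linear ✗ (repeated use of x ×2)
affine ✗ (repeated use of x ×2)
relevant ✓ (none of y, u, x goes unused)
unrestricted ✓ (simply typable at (Q → R) → Q → Q; W, C, E all held)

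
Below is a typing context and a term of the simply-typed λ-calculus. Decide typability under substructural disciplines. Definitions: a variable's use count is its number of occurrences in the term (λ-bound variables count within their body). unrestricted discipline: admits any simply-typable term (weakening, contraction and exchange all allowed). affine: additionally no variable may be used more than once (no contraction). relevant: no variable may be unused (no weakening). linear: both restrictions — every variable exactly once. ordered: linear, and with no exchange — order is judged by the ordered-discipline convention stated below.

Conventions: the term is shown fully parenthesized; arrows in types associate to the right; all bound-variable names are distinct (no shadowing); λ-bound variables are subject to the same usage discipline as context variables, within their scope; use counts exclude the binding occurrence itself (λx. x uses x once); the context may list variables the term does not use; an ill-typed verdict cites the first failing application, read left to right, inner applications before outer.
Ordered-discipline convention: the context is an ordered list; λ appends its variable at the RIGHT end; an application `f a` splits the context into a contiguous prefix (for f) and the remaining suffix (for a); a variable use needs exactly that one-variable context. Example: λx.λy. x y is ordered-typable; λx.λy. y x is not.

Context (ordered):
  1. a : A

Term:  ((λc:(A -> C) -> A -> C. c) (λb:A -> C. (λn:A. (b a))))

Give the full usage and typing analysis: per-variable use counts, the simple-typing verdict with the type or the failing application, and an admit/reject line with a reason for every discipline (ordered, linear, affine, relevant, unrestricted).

use counts: a: 1×, c (bound): 1×, b (bound): 1×, n (bound): 0×
left-to-right use order: c, b, a
typing: ✓ — (A -> C) -> A -> C
ordered: ✗ — unused: n — weakening required
linear: ✗ — unused: n — weakening required
affine: ✓ — a, c, b, n: no repeats, contraction unneeded
relevant: ✗ — unused: n — weakening required
unrestricted: ✓ — typability at (A -> C) -> A -> C is all that's needed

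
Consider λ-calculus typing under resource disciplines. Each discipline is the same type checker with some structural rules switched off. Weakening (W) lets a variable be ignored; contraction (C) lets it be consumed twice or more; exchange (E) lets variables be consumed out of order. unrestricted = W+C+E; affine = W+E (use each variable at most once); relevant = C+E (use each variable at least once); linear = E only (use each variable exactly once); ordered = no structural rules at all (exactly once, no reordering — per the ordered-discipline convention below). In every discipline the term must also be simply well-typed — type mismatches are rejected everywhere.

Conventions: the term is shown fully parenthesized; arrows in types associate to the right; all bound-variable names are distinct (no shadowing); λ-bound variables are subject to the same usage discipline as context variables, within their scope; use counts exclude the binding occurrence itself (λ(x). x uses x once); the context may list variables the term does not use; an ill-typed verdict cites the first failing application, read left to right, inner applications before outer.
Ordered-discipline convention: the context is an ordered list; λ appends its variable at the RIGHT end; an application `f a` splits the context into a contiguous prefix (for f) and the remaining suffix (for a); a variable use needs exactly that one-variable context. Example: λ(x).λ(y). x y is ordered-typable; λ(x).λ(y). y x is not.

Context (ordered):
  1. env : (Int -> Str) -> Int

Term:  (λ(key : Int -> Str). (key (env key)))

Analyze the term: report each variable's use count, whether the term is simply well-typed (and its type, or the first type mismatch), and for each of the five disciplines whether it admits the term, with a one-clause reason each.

usage: env ×1; key (λ-bound) ×2
order of uses: key, env, key
typing: ✓ — (Int -> Str) -> Str
ordered: ✗, uses contraction: key ×2
linear: ✗, uses contraction: key ×2
affine: ✗, uses contraction: key ×2
relevant: ✓, env, key: all used, weakening unneeded
unrestricted: ✓, type-checks ((Int -> Str) -> Str) and nothing is barred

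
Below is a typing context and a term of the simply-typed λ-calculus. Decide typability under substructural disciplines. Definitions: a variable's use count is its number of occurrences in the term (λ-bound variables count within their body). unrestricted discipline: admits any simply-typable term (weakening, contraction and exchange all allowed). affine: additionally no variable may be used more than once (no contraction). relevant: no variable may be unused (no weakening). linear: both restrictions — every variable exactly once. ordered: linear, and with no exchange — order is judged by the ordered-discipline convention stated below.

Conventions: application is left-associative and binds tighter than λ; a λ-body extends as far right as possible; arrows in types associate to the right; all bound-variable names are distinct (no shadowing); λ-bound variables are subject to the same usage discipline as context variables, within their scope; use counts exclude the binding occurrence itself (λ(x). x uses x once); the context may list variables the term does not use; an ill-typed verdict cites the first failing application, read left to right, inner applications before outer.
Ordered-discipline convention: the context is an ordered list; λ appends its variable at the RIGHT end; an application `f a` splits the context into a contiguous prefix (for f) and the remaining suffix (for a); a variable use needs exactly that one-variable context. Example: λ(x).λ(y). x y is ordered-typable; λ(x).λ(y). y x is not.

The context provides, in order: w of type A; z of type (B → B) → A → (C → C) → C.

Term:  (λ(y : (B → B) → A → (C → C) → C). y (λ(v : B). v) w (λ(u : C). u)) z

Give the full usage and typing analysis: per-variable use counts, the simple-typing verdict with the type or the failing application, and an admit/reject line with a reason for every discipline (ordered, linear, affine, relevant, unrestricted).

variable uses: w: 1; z: 1; y (bound): 1; v (bound): 1; u (bound): 1
left-to-right use order: y, v, w, u, z
typing: well-typed — term : C
ordered: ✗ — use order y, v, w, u, z needs exchange
linear: ✓ — w, z, y, v, u: one use apiece
affine: ✓ — none of w, z, y, v, u used more than once
relevant: ✓ — at least one use each (w, z, y, v, u)
unrestricted: ✓ — simply typable at C; W, C, E all held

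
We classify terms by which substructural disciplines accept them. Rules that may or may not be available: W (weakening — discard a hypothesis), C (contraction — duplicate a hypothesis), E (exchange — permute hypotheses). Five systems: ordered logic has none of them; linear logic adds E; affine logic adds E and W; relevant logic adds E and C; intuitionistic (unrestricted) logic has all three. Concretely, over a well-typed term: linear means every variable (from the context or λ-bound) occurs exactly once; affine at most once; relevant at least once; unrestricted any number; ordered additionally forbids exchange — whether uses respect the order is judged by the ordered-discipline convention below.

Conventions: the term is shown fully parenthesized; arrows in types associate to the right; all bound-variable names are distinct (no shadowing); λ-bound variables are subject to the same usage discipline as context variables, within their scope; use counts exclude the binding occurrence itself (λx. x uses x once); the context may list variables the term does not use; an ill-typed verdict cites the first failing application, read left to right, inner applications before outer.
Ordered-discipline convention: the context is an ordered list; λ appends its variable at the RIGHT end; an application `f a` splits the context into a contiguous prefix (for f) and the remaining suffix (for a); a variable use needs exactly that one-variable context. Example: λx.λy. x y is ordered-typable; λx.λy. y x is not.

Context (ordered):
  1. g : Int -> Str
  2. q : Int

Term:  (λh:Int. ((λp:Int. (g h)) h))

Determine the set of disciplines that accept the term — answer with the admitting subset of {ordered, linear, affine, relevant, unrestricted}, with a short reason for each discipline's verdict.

admitting disciplines: unrestricted
variable uses: g=1; q=0; h [bound]=2; p [bound]=0
left-to-right use order: g, h, h
typing: ✓ — Int -> Str
ordered: ✗ — h ×2 used more than once (contraction); unused: q, p — weakening required
linear: ✗ — h ×2 used more than once (contraction); unused: q, p — weakening required
affine: ✗ — h ×2 used more than once (contraction)
relevant: ✗ — unused: q, p — weakening required
unrestricted: ✓ — simply typable at Int -> Str; W, C, E all held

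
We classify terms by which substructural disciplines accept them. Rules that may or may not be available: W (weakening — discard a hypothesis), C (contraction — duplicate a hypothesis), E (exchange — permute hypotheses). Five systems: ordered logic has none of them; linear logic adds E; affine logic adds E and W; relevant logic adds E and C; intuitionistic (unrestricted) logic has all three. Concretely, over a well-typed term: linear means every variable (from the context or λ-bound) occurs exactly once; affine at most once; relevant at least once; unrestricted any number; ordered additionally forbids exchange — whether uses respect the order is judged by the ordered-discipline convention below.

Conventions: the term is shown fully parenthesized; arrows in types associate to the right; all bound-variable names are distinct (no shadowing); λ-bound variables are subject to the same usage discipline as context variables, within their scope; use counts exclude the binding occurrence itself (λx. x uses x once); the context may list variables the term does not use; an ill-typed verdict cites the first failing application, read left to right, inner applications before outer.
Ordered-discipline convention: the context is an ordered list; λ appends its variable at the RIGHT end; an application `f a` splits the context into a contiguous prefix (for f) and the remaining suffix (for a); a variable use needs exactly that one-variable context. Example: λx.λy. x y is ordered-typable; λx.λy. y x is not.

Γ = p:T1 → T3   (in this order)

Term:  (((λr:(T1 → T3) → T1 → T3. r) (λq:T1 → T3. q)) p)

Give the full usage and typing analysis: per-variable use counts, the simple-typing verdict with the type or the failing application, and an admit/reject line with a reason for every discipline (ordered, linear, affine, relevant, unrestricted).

use counts: p=1; r (λ-bound)=1; q (λ-bound)=1
left-to-right use order: r, q, p
typing: the term checks, with type T1 → T3
ordered: ✓ — p, r, q: once each, no exchange needed
linear: ✓ — each of p, r, q used exactly once
affine: ✓ — none of p, r, q used more than once
relevant: ✓ — every one of p, r, q appears
unrestricted: ✓ — simply typable at T1 → T3; W, C, E all held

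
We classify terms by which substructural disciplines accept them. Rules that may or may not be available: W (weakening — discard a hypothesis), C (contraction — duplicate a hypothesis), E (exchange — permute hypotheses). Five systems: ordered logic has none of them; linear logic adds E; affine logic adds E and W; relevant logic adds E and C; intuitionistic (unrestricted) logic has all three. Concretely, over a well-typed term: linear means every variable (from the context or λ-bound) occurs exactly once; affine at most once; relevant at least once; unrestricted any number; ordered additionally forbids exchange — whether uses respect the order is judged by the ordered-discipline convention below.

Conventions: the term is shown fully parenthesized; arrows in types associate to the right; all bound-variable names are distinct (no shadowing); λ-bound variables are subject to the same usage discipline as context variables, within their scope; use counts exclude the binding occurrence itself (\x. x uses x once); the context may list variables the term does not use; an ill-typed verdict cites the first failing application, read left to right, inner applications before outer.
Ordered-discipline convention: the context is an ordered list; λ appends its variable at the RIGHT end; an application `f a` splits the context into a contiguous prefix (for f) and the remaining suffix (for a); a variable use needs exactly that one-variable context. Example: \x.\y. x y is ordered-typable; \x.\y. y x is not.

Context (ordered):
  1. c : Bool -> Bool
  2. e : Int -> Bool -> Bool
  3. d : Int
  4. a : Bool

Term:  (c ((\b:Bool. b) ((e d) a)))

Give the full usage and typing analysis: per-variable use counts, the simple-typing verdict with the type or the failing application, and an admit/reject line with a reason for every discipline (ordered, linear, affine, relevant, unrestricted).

variable uses: c ×1; e ×1; d ×1; a ×1; b (bound) ×1
uses in reading order: c, b, e, d, a
typing: ✓ — Bool
ordered: ✓ — one use each (c, e, d, a, b); ordered split holds
linear: ✓ — each of c, e, d, a, b used exactly once
affine: ✓ — c, e, d, a, b: no repeats, contraction unneeded
relevant: ✓ — none of c, e, d, a, b goes unused
unrestricted: ✓ — type-checks (Bool) and nothing is barred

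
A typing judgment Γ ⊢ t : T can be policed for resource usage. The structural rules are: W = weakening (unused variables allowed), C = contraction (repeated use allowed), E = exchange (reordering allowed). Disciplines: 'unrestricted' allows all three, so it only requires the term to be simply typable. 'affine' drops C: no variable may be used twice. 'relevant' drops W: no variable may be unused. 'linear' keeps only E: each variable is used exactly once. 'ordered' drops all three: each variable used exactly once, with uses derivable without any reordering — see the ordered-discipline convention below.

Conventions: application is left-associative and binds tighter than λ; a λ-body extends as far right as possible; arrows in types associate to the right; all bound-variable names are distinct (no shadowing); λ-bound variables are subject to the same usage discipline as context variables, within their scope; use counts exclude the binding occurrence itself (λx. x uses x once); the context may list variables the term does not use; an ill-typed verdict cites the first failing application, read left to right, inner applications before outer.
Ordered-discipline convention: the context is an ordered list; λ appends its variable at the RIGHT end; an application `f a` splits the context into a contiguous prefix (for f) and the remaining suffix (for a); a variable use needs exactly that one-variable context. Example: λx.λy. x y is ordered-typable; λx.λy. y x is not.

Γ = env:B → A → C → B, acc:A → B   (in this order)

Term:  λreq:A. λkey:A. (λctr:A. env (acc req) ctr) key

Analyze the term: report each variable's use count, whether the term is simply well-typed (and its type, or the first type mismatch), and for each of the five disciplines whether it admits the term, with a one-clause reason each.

usage: env: 1, acc: 1, req (bound): 1, key (bound): 1, ctr (bound): 1
left-to-right use order: env, acc, req, ctr, key
typing: well-typed — term : A → A → C → B
ordered: ✓, one use each (env, acc, req, key, ctr); ordered split holds
linear: ✓, exactly-once usage across env, acc, req, key, ctr
affine: ✓, no duplicate uses among env, acc, req, key, ctr
relevant: ✓, none of env, acc, req, key, ctr goes unused
unrestricted: ✓, typability at A → A → C → B is all that's needed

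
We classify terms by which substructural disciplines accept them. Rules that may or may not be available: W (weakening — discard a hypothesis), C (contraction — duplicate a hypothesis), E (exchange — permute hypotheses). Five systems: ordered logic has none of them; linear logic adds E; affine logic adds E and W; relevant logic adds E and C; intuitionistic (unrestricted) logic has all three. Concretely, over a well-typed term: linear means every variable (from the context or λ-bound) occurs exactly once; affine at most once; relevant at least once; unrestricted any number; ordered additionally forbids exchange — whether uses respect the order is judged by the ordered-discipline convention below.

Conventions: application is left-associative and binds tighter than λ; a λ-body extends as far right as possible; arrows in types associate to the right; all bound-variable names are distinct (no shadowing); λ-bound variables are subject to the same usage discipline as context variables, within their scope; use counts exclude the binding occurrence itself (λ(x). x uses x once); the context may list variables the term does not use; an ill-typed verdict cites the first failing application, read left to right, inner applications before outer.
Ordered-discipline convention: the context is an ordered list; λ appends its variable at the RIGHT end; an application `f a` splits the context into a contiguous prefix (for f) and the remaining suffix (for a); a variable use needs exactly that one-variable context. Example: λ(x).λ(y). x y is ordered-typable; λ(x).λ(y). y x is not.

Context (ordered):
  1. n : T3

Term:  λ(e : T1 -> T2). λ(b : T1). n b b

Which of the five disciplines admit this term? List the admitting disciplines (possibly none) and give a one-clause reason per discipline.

admitted by: none
variable uses: n ×1, e [bound] ×0, b [bound] ×2
uses in reading order: n, b, b
typing: ill-typed: non-arrow in function slot: T3
ordered ✗ (not simply typable)
linear ✗ (fails simple typing)
affine ✗ (a type mismatch blocks all five)
relevant ✗ (the type mismatch rejects it)
unrestricted ✗ (not simply typable)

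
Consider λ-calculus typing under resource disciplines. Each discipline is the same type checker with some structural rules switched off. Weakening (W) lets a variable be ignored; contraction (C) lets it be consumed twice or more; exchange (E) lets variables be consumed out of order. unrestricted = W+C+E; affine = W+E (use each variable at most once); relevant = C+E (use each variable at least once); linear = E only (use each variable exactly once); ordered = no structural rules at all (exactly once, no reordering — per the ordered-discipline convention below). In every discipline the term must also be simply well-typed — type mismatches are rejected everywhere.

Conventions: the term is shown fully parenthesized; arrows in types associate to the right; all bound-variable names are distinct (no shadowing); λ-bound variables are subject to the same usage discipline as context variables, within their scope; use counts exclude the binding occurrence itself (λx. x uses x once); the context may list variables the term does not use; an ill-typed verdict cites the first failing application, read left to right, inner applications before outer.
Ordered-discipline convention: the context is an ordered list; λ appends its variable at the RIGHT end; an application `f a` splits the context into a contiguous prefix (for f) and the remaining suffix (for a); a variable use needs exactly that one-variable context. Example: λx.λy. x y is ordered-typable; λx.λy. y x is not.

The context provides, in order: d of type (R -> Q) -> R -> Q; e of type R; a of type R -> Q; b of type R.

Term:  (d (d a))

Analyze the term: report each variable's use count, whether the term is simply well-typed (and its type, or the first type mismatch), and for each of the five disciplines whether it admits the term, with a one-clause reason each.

usage: d ×2; e ×0; a ×1; b ×0
use order (left to right): d, d, a
typing: well-typed — term : R -> Q
ordered: ✗, repeated use of d ×2; e, b left unused
linear: ✗, repeated use of d ×2; e, b left unused
affine: ✗, repeated use of d ×2
relevant: ✗, e, b left unused
unrestricted: ✓, type-checks (R -> Q) and nothing is barred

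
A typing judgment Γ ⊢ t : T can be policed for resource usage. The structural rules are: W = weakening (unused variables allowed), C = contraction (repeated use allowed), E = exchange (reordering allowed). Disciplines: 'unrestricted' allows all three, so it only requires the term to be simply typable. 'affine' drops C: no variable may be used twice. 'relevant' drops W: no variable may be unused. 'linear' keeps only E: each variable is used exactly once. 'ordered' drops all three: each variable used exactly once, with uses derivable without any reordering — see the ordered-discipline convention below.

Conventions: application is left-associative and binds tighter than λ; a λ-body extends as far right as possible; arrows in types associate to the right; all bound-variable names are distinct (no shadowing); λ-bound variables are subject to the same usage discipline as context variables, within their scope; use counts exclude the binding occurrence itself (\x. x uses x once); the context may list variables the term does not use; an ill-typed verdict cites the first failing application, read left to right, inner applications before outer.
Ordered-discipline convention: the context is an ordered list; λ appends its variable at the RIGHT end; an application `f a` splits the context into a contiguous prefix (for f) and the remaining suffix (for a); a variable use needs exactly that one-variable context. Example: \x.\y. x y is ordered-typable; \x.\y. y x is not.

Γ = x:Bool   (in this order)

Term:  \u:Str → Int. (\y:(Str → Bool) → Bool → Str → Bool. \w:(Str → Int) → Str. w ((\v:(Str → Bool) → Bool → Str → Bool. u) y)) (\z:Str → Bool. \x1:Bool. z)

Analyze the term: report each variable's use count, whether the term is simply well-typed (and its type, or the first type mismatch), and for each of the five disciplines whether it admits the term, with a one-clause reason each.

usage: x: 0, u (λ-bound): 1, y (λ-bound): 1, w (λ-bound): 1, v (λ-bound): 0, z (λ-bound): 1, x1 (λ-bound): 0
order of uses: w, u, y, z
typing: the term checks, with type (Str → Int) → ((Str → Int) → Str) → Str
ordered: ✗, x, v, x1 never used (weakening)
linear: ✗, x, v, x1 never used (weakening)
affine: ✓, at most one use each (x, u, y, w, v, z, x1)
relevant: ✗, x, v, x1 never used (weakening)
unrestricted: ✓, typability at (Str → Int) → ((Str → Int) → Str) → Str is all that's needed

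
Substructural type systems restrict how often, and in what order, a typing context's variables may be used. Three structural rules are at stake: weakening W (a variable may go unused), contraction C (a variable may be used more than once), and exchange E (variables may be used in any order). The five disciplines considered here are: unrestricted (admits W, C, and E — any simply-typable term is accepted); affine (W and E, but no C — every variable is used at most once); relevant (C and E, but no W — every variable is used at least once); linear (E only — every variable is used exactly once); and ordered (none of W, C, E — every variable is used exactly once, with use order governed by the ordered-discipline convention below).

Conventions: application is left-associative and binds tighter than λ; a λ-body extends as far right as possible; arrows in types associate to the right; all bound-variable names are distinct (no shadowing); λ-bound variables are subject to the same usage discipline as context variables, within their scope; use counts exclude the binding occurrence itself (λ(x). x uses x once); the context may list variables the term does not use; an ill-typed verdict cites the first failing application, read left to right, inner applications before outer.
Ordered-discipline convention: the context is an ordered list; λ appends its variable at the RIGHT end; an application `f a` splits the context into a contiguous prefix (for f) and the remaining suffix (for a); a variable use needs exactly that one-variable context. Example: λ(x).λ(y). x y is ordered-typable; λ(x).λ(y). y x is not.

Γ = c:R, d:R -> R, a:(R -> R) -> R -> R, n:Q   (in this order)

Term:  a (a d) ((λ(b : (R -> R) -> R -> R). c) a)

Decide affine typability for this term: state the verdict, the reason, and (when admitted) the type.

no — needs contraction — a ×3
usage: c: 1, d: 1, a: 3, n: 0, b (λ-bound): 0
order of uses: a, a, d, c, a
typing: well-typed at R
per-discipline verdicts: ordered ✗, linear ✗, affine ✗, relevant ✗, unrestricted ✓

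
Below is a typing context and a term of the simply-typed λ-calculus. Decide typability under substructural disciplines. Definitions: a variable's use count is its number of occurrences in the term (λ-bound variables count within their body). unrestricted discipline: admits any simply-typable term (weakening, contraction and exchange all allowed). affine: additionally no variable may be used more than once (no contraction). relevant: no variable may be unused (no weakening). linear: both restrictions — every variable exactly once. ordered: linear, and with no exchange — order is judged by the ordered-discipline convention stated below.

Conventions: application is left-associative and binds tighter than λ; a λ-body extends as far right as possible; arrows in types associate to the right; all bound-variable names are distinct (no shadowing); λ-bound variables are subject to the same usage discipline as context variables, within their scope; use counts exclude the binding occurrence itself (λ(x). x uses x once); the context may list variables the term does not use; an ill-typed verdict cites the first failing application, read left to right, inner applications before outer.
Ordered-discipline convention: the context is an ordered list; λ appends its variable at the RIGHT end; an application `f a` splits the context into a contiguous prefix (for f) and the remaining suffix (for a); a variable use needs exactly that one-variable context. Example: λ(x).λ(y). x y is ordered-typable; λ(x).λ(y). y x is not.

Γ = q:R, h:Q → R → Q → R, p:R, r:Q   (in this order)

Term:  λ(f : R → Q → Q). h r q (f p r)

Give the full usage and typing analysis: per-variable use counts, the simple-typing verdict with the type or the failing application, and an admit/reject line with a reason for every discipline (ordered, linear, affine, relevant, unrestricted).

counts: q: 1, h: 1, p: 1, r: 2, f (λ-bound): 1
left-to-right use order: h, r, q, f, p, r
typing: the term checks, with type (R → Q → Q) → R
ordered: ✗ — repeated use of r ×2
linear: ✗ — repeated use of r ×2
affine: ✗ — repeated use of r ×2
relevant: ✓ — q, h, p, r, f: all used, weakening unneeded
unrestricted: ✓ — well-typed at (R → Q → Q) → R; no restrictions here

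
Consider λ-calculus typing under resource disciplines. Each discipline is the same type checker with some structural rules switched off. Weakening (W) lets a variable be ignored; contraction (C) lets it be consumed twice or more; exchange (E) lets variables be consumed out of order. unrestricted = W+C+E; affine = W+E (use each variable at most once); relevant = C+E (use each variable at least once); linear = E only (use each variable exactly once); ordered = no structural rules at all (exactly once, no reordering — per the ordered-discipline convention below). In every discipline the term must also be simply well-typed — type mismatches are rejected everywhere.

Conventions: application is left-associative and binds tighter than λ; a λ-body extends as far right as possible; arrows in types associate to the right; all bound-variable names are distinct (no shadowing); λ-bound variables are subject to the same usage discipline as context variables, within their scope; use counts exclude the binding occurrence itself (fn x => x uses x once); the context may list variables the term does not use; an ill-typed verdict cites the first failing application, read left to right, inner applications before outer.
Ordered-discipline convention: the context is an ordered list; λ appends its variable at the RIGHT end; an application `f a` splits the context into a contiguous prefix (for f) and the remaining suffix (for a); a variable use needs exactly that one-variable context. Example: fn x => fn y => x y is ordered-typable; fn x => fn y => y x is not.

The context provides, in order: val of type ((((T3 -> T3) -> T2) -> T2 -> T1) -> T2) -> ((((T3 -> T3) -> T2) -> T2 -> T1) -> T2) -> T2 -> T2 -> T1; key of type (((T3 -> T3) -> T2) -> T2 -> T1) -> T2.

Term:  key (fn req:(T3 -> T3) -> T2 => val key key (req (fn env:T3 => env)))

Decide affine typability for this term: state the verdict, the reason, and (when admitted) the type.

no — uses contraction: key ×3
usage: val=1, key=3, req (λ-bound)=1, env (λ-bound)=1
uses in reading order: key, val, key, key, req, env
typing: well-typed — term : T2
per-discipline verdicts: ordered ✗; linear ✗; affine ✗; relevant ✓; unrestricted ✓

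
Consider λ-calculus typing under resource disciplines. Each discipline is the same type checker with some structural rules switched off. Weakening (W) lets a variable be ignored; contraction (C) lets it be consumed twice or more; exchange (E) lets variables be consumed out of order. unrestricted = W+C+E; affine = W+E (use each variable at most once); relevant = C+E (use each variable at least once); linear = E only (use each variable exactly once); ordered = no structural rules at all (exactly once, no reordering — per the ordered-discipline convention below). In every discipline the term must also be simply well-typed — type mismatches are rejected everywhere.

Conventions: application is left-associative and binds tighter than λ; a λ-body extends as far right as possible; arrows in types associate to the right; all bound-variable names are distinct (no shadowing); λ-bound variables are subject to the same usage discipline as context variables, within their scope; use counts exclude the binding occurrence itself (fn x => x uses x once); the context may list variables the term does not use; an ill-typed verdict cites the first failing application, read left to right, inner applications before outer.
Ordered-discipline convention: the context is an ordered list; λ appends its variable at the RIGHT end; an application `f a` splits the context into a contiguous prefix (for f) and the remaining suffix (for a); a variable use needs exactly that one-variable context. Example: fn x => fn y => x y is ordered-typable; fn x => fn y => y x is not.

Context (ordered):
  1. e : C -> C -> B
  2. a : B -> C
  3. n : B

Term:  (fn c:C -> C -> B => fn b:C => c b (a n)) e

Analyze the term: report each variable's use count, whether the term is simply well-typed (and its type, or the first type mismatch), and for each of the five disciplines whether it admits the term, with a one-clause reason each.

counts: e=1, a=1, n=1, c (λ-bound)=1, b (λ-bound)=1
left-to-right use order: c, b, a, n, e
typing: ✓ — C -> B
ordered: ✗ — no contiguous prefix/suffix split fits c, b, a, n, e
linear: ✓ — exactly-once usage across e, a, n, c, b
affine: ✓ — no duplicate uses among e, a, n, c, b
relevant: ✓ — none of e, a, n, c, b goes unused
unrestricted: ✓ — type-checks (C -> B) and nothing is barred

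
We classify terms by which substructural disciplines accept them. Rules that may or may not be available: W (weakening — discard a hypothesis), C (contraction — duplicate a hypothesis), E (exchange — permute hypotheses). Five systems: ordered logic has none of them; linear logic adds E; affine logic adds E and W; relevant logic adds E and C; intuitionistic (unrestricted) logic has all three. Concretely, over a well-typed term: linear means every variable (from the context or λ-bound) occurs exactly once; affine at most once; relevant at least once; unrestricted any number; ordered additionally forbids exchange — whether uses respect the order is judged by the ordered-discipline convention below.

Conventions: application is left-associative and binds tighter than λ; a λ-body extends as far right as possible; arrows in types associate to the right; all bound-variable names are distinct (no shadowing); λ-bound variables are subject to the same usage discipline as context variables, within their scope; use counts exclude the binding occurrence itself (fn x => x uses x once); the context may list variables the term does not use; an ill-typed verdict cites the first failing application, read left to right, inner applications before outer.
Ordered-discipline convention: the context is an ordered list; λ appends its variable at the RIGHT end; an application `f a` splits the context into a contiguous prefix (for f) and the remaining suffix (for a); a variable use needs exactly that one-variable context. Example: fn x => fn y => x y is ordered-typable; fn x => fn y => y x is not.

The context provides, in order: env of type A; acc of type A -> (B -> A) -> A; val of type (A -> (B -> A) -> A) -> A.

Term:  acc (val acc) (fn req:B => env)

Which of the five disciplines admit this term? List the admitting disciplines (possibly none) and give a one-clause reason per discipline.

admitted by: unrestricted
usage: env=1, acc=2, val=1, req [bound]=0
order of uses: acc, val, acc, env
typing: well-typed — term : A
ordered ✗ (uses contraction: acc ×2; req never used (weakening))
linear ✗ (uses contraction: acc ×2; req never used (weakening))
affine ✗ (uses contraction: acc ×2)
relevant ✗ (req never used (weakening))
unrestricted ✓ (type-checks (A) and nothing is barred)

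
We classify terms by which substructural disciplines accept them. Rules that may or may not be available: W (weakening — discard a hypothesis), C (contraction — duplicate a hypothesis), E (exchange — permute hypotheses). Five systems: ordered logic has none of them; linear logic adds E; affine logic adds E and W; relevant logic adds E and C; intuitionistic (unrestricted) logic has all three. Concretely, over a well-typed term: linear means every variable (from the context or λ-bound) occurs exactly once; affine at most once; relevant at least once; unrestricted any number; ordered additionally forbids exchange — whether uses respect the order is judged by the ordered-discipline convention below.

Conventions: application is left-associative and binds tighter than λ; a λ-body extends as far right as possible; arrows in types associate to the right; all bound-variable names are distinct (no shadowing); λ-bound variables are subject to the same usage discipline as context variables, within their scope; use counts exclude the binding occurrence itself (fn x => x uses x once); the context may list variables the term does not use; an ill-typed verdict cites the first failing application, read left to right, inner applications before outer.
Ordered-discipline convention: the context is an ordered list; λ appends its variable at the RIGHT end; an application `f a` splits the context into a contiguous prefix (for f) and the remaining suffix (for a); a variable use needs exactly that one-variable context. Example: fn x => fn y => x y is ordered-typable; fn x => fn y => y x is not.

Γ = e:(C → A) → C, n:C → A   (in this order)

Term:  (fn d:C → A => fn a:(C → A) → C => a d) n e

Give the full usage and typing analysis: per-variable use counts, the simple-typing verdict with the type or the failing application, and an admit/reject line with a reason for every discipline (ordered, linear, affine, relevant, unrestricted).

counts: e ×1; n ×1; d (λ-bound) ×1; a (λ-bound) ×1
use order (left to right): a, d, n, e
typing: the term checks, with type C
ordered: ✗, no ordered split (uses run a, d, n, e)
linear: ✓, each of e, n, d, a used exactly once
affine: ✓, at most one use each (e, n, d, a)
relevant: ✓, every one of e, n, d, a appears
unrestricted: ✓, typability at C is all that's needed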